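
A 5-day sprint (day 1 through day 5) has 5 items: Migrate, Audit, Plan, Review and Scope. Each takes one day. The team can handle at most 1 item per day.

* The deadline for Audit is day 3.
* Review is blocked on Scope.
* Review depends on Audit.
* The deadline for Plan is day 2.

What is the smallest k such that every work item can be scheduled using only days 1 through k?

5 days

The precedence chain requires at least 2 distinct days.
With at most 1 per day and 5 work items, at least 5 days are needed.
5 works (last occupied day: day 5): for example Migrate=day 5, Audit=day 2, Review=day 4, Plan=day 1, Scope=day 3.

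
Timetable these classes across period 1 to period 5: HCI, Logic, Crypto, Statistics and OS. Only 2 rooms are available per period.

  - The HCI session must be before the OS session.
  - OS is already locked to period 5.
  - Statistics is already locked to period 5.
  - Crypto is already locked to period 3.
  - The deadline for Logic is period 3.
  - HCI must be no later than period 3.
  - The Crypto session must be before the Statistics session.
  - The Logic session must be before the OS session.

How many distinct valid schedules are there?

Splitting on HCI: it can be period 1 (3), period 2 (3), period 3 (2). Listing each branch's schedules as (Logic, Crypto, Statistics, OS) by period number:
HCI=period 1: (1,3,5,5) (2,3,5,5) (3,3,5,5) — 3.
HCI=period 2: (1,3,5,5) (2,3,5,5) (3,3,5,5) — 3.
HCI=period 3: (1,3,5,5) (2,3,5,5) — 2.
Summing: 3 + 3 + 2 = 8.

8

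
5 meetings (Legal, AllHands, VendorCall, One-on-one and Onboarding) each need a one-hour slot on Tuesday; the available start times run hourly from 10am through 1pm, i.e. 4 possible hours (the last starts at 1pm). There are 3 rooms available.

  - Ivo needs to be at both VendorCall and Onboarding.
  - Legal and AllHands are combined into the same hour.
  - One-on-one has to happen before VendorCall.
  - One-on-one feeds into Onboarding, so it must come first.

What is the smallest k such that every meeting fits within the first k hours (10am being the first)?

The precedence chain requires at least 2 distinct hours.
With at most 3 per hour and 5 meetings, at least 2 hours are needed.
Could 2 hours be enough, i.e. nothing placed later than 11am? No: VendorCall must come after One-on-one (at 10am or later) → {11am}; One-on-one must come before VendorCall (at 11am or earlier) → {10am}; Onboarding must come after One-on-one (at 10am or later) → {11am}; Onboarding can't share with VendorCall (11am) → nothing is left.
So 2 hours is not enough.
3 works (last occupied hour: 12pm): for example Onboarding=12pm; VendorCall=11am; One-on-one=10am; Legal=10am; AllHands=10am.

3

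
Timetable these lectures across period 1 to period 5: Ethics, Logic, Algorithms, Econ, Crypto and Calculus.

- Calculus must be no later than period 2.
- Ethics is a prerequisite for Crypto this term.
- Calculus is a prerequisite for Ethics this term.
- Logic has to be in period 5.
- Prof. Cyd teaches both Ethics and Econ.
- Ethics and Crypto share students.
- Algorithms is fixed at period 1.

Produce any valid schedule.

Ethics=period 2, Logic=period 5, Algorithms=period 1, Calculus=period 1, Crypto=period 3, Econ=period 1

Checking: Calculus(period 1) before Ethics(period 2); Ethics(period 2) before Crypto(period 3); Ethics(period 2) != Econ(period 1); Ethics(period 2) != Crypto(period 3); Calculus=period 1 in [period 1,period 2]; Logic=period 5 in [period 5,period 5]; Algorithms=period 1 in [period 1,period 1].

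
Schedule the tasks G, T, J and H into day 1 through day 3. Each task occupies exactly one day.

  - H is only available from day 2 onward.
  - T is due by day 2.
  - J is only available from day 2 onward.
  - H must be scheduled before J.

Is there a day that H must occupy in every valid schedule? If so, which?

day 2

H is available from day 2; downstream work caps H at day 2.
So H is pinned to day 2.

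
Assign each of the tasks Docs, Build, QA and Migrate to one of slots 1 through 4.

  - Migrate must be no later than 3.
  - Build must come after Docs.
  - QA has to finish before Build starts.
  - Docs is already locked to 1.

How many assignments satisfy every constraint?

Splitting on Build: it can be 2 (3), 3 (6), 4 (9). Listing each branch's schedules as (Docs, QA, Migrate):
Build=2: (1,1,1) (1,1,2) (1,1,3) — 3.
Build=3: (1,1,1) (1,1,2) (1,1,3) (1,2,1) (1,2,2) (1,2,3) — 6.
Build=4: (1,1,1) (1,1,2) (1,1,3) (1,2,1) (1,2,2) (1,2,3) (1,3,1) (1,3,2) (1,3,3) — 9.
Summing: 3 + 6 + 9 = 18.

18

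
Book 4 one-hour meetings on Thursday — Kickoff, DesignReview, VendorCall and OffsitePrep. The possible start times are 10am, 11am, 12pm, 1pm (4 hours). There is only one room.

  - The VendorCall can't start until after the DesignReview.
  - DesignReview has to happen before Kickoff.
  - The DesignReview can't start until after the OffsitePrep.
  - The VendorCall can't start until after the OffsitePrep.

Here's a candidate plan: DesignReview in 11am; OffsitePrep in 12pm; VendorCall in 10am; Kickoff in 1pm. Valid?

No — it violates: The VendorCall can't start until after the OffsitePrep

The DesignReview can't start until after the OffsitePrep — violated.
DesignReview has to happen before Kickoff — holds.
There is only one room — holds.
The VendorCall can't start until after the OffsitePrep — violated.
The VendorCall can't start until after the DesignReview — violated.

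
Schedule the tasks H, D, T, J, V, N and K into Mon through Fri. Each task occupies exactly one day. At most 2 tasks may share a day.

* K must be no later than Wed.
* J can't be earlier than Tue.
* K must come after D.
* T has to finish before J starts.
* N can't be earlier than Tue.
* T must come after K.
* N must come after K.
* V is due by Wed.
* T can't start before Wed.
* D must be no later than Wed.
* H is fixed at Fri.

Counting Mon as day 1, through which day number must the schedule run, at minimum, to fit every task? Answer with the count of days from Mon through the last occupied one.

5 days

The precedence chain requires at least 4 distinct days.
With at most 2 per day and 7 tasks, at least 4 days are needed.
H can't be placed before Fri — that is day 5 counting from Mon — so the schedule must run through at least 5 days.
5 works (last occupied day: Fri): for example J in Thu; N in Wed; T in Wed; D in Mon; H in Fri; K in Tue; V in Mon.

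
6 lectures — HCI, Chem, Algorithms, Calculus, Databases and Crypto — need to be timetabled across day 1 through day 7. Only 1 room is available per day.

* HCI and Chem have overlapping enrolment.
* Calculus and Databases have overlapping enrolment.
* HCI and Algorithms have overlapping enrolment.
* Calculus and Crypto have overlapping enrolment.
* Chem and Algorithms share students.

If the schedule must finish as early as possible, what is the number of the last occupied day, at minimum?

With at most 1 per day and 6 lectures, at least 6 days are needed.
6 works (last occupied day: day 6): for example Algorithms -> day 3, Crypto -> day 6, Databases -> day 5, Calculus -> day 4, HCI -> day 1, Chem -> day 2.

day 6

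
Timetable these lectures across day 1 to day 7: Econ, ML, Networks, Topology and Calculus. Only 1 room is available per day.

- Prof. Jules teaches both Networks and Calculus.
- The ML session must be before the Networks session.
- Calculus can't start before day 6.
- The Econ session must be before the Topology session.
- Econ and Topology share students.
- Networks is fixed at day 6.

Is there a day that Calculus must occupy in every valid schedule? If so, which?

Calculus's window is day 6–day 7.
Networks is fixed at day 6, and Calculus can't share a day with Networks.
So Calculus must be day 7.

day 7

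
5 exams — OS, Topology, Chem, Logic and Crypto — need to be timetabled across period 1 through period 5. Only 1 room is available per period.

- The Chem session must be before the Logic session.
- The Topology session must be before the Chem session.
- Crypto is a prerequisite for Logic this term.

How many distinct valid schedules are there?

15

Splitting on OS: it can be period 1 (3), period 2 (3), period 3 (3), period 4 (3), period 5 (3). Listing each branch's schedules as (Topology, Chem, Logic, Crypto) by period number:
OS=period 1: (2,3,5,4) (2,4,5,3) (3,4,5,2) — 3.
OS=period 2: (1,3,5,4) (1,4,5,3) (3,4,5,1) — 3.
OS=period 3: (1,2,5,4) (1,4,5,2) (2,4,5,1) — 3.
OS=period 4: (1,2,5,3) (1,3,5,2) (2,3,5,1) — 3.
OS=period 5: (1,2,4,3) (1,3,4,2) (2,3,4,1) — 3.
Summing: 3 + 3 + 3 + 3 + 3 = 15.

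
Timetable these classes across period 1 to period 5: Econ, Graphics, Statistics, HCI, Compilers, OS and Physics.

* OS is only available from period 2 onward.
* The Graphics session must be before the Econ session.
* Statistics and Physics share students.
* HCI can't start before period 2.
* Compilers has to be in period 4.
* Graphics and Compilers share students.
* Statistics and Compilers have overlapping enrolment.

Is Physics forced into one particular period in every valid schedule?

No

Physics can be period 1 (e.g. OS -> period 2; Graphics -> period 1; Econ -> period 2; HCI -> period 2; Statistics -> period 2; Compilers -> period 4; Physics -> period 1) or period 2 (e.g. Econ -> period 2; Physics -> period 2; OS -> period 2; Graphics -> period 1; Compilers -> period 4; Statistics -> period 1; HCI -> period 2).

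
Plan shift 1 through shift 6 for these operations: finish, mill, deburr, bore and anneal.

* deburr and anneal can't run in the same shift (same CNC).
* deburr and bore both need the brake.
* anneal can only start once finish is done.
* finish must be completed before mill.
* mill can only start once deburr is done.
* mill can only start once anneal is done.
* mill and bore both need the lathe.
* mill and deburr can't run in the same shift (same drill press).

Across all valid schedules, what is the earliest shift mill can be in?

shift 3

Precedence pushes mill to at least shift 3.
mill at shift 3 is achievable: finish=shift 1; anneal=shift 2; mill=shift 3; bore=shift 2; deburr=shift 1.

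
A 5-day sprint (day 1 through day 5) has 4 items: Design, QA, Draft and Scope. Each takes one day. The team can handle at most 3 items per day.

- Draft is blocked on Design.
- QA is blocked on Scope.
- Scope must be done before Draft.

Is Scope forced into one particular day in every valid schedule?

No

Scope can be day 1 (e.g. QA -> day 2, Design -> day 1, Scope -> day 1, Draft -> day 2) or day 2 (e.g. Draft=day 3; Design=day 1; Scope=day 2; QA=day 3).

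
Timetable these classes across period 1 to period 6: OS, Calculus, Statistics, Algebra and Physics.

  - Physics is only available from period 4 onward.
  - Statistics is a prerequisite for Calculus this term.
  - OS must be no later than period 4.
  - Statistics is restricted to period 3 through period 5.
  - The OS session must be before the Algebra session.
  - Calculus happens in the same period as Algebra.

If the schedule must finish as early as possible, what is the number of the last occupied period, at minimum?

The precedence chain requires at least 2 distinct periods.
Physics can't be placed before period 4, so the schedule must run through at least period 4.
4 works (last occupied period: period 4): for example Calculus in period 4, Algebra in period 4, OS in period 1, Physics in period 4, Statistics in period 3.

4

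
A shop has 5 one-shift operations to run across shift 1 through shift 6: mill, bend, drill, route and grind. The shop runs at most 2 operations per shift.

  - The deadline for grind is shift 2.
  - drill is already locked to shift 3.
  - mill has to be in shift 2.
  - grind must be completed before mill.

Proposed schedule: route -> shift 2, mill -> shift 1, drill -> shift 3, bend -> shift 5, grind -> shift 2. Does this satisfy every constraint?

mill has to be in shift 2 — violated.
The deadline for grind is shift 2 — holds.
The shop runs at most 2 operations per shift — holds.
drill is already locked to shift 3 — holds.
grind must be completed before mill — violated.

No — it violates: grind must be completed before mill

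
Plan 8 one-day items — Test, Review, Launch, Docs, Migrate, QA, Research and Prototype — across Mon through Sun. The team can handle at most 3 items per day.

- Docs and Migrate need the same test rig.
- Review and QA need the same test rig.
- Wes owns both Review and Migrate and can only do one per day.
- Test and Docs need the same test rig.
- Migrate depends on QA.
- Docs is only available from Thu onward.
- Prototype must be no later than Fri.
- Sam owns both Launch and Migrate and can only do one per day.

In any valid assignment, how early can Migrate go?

Precedence pushes Migrate to at least Tue.
Migrate at Tue is achievable: Migrate -> Tue; QA -> Mon; Research -> Tue; Launch -> Wed; Test -> Mon; Docs -> Thu; Review -> Wed; Prototype -> Mon.

Tue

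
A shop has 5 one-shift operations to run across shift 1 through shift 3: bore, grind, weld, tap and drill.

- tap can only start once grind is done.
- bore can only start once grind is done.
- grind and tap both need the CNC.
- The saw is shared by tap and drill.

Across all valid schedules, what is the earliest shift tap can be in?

Precedence pushes tap to at least shift 2.
tap at shift 2 is achievable: drill in shift 1; bore in shift 2; weld in shift 1; tap in shift 2; grind in shift 1.

shift 2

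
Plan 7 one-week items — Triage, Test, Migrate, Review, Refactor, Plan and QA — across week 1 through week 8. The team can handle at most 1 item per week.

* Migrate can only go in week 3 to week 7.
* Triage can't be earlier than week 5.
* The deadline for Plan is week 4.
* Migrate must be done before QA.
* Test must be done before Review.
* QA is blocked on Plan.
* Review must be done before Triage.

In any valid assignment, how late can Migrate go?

Migrate is available from week 3; Migrate's own window allows nothing later than week 7.
Migrate at week 7 is achievable: Review=week 3; Refactor=week 4; Test=week 2; QA=week 8; Migrate=week 7; Triage=week 5; Plan=week 1.

week 7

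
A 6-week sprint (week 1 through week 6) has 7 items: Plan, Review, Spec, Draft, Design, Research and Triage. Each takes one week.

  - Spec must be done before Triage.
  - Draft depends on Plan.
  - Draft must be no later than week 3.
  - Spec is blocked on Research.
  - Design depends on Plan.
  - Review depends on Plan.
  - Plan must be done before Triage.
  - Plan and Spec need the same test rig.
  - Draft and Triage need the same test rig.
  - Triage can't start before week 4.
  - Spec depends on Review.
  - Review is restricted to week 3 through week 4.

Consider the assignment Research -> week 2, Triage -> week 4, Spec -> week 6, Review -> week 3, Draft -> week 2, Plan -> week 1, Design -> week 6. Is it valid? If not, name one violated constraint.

Invalid. Spec must be done before Triage.

Spec depends on Review — holds.
Review depends on Plan — holds.
Draft depends on Plan — holds.
Review is restricted to week 3 through week 4 — holds.
Spec must be done before Triage — violated.
Spec is blocked on Research — holds.
Plan must be done before Triage — holds.
Draft must be no later than week 3 — holds.
Draft and Triage need the same test rig — holds.
Triage can't start before week 4 — holds.
Design depends on Plan — holds.
Plan and Spec need the same test rig — holds.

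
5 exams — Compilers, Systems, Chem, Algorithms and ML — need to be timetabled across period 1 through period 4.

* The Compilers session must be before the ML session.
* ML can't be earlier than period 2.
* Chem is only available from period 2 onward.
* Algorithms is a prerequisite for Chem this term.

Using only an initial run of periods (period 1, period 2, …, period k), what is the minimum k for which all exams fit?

The precedence chain requires at least 2 distinct periods.
2 works (last occupied period: period 2): for example ML in period 2, Algorithms in period 1, Systems in period 1, Chem in period 2, Compilers in period 1.

2 periods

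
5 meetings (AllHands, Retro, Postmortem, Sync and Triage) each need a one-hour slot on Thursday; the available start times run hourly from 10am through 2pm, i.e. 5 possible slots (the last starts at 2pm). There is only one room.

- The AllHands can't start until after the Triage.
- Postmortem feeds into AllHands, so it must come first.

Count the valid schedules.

40

Splitting on AllHands: it can be 12pm (4), 1pm (12), 2pm (24). Listing each branch's schedules as (Retro, Postmortem, Sync, Triage):
AllHands=12pm: (1pm,10am,2pm,11am) (1pm,11am,2pm,10am) (2pm,10am,1pm,11am) (2pm,11am,1pm,10am) — 4.
AllHands=1pm: (10am,11am,2pm,12pm) (10am,12pm,2pm,11am) (11am,10am,2pm,12pm) (11am,12pm,2pm,10am) (12pm,10am,2pm,11am) (12pm,11am,2pm,10am) (2pm,10am,11am,12pm) (2pm,10am,12pm,11am) (2pm,11am,10am,12pm) (2pm,11am,12pm,10am) (2pm,12pm,10am,11am) (2pm,12pm,11am,10am) — 12.
AllHands=2pm: (10am,11am,12pm,1pm) (10am,11am,1pm,12pm) (10am,12pm,11am,1pm) (10am,12pm,1pm,11am) (10am,1pm,11am,12pm) (10am,1pm,12pm,11am) (11am,10am,12pm,1pm) (11am,10am,1pm,12pm) (11am,12pm,10am,1pm) (11am,12pm,1pm,10am) (11am,1pm,10am,12pm) (11am,1pm,12pm,10am) (12pm,10am,11am,1pm) (12pm,10am,1pm,11am) (12pm,11am,10am,1pm) (12pm,11am,1pm,10am) (12pm,1pm,10am,11am) (12pm,1pm,11am,10am) (1pm,10am,11am,12pm) (1pm,10am,12pm,11am) (1pm,11am,10am,12pm) (1pm,11am,12pm,10am) (1pm,12pm,10am,11am) (1pm,12pm,11am,10am) — 24.
Summing: 4 + 12 + 24 = 40.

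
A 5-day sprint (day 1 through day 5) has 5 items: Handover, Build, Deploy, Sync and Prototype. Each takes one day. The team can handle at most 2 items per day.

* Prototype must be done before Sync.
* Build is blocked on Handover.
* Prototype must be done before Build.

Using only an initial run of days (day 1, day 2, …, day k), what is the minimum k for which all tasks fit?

The precedence chain requires at least 2 distinct days.
With at most 2 per day and 5 tasks, at least 3 days are needed.
3 works (last occupied day: day 3): for example Prototype=day 1; Handover=day 1; Build=day 2; Sync=day 2; Deploy=day 3.

3 days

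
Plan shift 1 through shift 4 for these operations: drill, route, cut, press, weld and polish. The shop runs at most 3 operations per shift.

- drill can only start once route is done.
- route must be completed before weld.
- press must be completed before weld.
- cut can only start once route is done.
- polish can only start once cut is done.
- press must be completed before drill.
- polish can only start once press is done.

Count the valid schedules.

Splitting on drill: it can be shift 2 (9), shift 3 (19), shift 4 (22). Listing each branch's schedules as (route, cut, press, weld, polish) by shift number:
drill=shift 2: (1,2,1,2,3) (1,2,1,2,4) (1,2,1,3,3) (1,2,1,3,4) (1,2,1,4,3) (1,2,1,4,4) (1,3,1,2,4) (1,3,1,3,4) (1,3,1,4,4) — 9.
drill=shift 3: (1,2,1,2,3) (1,2,1,2,4) (1,2,1,3,3) (1,2,1,3,4) (1,2,1,4,3) (1,2,1,4,4) (1,2,2,3,3) (1,2,2,3,4) (1,2,2,4,3) (1,2,2,4,4) (1,3,1,2,4) (1,3,1,3,4) (1,3,1,4,4) (1,3,2,3,4) (1,3,2,4,4) (2,3,1,3,4) (2,3,1,4,4) (2,3,2,3,4) (2,3,2,4,4) — 19.
drill=shift 4: (1,2,1,2,3) (1,2,1,2,4) (1,2,1,3,3) (1,2,1,3,4) (1,2,1,4,3) (1,2,1,4,4) (1,2,2,3,3) (1,2,2,3,4) (1,2,2,4,3) (1,2,2,4,4) (1,2,3,4,4) (1,3,1,2,4) (1,3,1,3,4) (1,3,1,4,4) (1,3,2,3,4) (1,3,2,4,4) (1,3,3,4,4) (2,3,1,3,4) (2,3,1,4,4) (2,3,2,3,4) (2,3,2,4,4) (2,3,3,4,4) — 22.
Summing: 9 + 19 + 22 = 50.

50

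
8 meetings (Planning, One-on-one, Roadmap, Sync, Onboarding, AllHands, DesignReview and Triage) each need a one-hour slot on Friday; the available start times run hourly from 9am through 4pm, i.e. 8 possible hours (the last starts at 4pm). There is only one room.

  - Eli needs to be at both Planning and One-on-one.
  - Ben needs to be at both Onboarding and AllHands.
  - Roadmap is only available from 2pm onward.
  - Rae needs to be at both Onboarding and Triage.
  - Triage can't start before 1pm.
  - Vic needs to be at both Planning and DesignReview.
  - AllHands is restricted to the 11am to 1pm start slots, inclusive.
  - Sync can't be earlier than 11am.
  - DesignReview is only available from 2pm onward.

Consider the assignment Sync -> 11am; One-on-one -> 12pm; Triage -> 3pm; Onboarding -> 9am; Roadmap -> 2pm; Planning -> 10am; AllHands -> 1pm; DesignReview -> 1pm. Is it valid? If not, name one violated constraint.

No. DesignReview is only available from 2pm onward is not satisfied.

Rae needs to be at both Onboarding and Triage — holds.
There is only one room — violated.
Vic needs to be at both Planning and DesignReview — holds.
Roadmap is only available from 2pm onward — holds.
Sync can't be earlier than 11am — holds.
Eli needs to be at both Planning and One-on-one — holds.
AllHands is restricted to the 11am to 1pm start slots, inclusive — holds.
Ben needs to be at both Onboarding and AllHands — holds.
DesignReview is only available from 2pm onward — violated.
Triage can't start before 1pm — holds.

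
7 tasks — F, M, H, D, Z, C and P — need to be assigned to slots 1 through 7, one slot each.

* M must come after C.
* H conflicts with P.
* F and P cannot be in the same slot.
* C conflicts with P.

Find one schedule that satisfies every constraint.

M -> 2, H -> 1, F -> 1, D -> 1, Z -> 1, C -> 1, P -> 2

Checking: C(1) before M(2); H(1) != P(2); C(1) != P(2); F(1) != P(2).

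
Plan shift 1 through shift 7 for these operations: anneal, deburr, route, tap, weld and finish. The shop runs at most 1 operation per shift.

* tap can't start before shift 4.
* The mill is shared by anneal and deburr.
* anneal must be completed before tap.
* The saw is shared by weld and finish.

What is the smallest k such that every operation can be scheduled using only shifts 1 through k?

6 shifts

The precedence chain requires at least 2 distinct shifts.
With at most 1 per shift and 6 operations, at least 6 shifts are needed.
tap can't be placed before shift 4, so the schedule must run through at least shift 4.
6 works (last occupied shift: shift 6): for example route in shift 3, tap in shift 4, weld in shift 5, anneal in shift 1, deburr in shift 2, finish in shift 6.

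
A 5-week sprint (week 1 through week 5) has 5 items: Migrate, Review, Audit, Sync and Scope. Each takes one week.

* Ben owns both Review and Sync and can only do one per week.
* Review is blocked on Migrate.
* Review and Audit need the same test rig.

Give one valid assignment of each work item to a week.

Scope=week 1, Sync=week 1, Audit=week 1, Review=week 2, Migrate=week 1

Checking: Migrate(week 1) before Review(week 2); Review(week 2) != Sync(week 1); Review(week 2) != Audit(week 1).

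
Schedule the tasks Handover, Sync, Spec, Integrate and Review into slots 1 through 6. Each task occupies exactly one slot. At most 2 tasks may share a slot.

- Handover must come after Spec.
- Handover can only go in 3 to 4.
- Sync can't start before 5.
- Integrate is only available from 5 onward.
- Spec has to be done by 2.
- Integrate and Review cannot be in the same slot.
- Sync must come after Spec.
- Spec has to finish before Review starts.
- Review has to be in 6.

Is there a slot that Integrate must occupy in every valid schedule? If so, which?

Integrate's window is 5–6.
Review is fixed at 6, and Integrate can't share a slot with Review.
So Integrate must be 5.

5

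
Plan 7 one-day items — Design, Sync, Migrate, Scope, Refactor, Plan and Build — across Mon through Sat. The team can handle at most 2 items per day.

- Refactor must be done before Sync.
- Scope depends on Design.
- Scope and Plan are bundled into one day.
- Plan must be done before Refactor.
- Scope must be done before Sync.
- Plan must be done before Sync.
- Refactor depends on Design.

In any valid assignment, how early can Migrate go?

Mon

Migrate at Mon is achievable: Refactor -> Wed; Sync -> Thu; Plan -> Tue; Design -> Mon; Migrate -> Mon; Scope -> Tue; Build -> Wed.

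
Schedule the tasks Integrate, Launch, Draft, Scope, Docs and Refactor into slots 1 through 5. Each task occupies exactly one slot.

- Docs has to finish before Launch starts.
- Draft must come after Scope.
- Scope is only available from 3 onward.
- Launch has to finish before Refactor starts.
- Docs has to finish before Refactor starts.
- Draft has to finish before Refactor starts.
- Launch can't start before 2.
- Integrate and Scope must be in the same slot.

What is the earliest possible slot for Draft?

4

Precedence pushes Draft to at least 4; downstream work caps Draft at 4.
Draft at 4 is achievable: Docs -> 1, Refactor -> 5, Scope -> 3, Launch -> 2, Integrate -> 3, Draft -> 4.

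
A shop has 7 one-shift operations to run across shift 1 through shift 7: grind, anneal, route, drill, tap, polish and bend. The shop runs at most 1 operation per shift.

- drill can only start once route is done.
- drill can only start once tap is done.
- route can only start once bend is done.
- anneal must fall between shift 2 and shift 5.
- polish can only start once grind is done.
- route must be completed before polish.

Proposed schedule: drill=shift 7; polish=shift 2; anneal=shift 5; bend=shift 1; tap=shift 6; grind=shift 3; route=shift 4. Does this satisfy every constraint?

No — it violates: route must be completed before polish

route can only start once bend is done — holds.
anneal must fall between shift 2 and shift 5 — holds.
polish can only start once grind is done — violated.
route must be completed before polish — violated.
drill can only start once tap is done — holds.
The shop runs at most 1 operation per shift — holds.
drill can only start once route is done — holds.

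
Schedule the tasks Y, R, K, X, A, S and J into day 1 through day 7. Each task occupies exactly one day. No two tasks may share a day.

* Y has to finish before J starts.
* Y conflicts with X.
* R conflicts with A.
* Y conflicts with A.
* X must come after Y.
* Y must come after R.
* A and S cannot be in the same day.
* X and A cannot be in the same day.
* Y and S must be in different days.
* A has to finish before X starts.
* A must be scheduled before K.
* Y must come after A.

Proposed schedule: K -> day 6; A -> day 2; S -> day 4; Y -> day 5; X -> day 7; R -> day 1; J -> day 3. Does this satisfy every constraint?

Y conflicts with X — holds.
A must be scheduled before K — holds.
X and A cannot be in the same day — holds.
Y has to finish before J starts — violated.
Y conflicts with A — holds.
Y and S must be in different days — holds.
R conflicts with A — holds.
X must come after Y — holds.
A and S cannot be in the same day — holds.
Y must come after R — holds.
No two tasks may share a day — holds.
Y must come after A — holds.
A has to finish before X starts — holds.

No. Y has to finish before J starts is not satisfied.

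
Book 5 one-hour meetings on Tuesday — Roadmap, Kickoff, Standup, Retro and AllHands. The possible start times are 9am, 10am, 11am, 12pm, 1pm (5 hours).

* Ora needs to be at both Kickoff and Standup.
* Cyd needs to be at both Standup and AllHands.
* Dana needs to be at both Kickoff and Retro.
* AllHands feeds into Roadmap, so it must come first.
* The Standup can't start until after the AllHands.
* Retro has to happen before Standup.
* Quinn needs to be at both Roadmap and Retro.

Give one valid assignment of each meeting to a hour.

AllHands=9am, Kickoff=11am, Standup=10am, Roadmap=10am, Retro=9am

Checking: AllHands(9am) before Roadmap(10am); Retro(9am) before Standup(10am); AllHands(9am) before Standup(10am); Kickoff(11am) != Retro(9am); Roadmap(10am) != Retro(9am); Standup(10am) != AllHands(9am); Kickoff(11am) != Standup(10am).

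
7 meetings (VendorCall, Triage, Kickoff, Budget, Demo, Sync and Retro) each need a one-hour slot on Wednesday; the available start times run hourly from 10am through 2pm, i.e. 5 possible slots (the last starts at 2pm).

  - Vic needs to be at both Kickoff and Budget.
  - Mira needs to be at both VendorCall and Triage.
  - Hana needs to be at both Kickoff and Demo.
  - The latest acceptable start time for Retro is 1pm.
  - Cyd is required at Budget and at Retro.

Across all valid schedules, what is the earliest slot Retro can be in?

Retro's own window allows nothing later than 1pm.
Retro at 10am is achievable: Kickoff -> 10am; Demo -> 11am; VendorCall -> 10am; Budget -> 11am; Triage -> 11am; Retro -> 10am; Sync -> 10am.

10am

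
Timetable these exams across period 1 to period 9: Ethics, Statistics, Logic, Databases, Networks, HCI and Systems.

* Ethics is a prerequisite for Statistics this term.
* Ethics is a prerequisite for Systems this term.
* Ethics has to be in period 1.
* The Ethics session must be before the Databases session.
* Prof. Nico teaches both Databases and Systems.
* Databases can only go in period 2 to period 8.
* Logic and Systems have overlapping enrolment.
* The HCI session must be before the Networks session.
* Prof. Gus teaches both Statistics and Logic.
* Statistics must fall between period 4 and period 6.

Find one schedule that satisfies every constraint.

Statistics -> period 4, Systems -> period 3, Databases -> period 2, Logic -> period 1, HCI -> period 1, Networks -> period 2, Ethics -> period 1

Checking: Ethics(period 1) before Systems(period 3); Ethics(period 1) before Statistics(period 4); Ethics(period 1) before Databases(period 2); HCI(period 1) before Networks(period 2); Logic(period 1) != Systems(period 3); Databases(period 2) != Systems(period 3); Statistics(period 4) != Logic(period 1); Statistics=period 4 in [period 4,period 6]; Databases=period 2 in [period 2,period 8]; Ethics=period 1 in [period 1,period 1].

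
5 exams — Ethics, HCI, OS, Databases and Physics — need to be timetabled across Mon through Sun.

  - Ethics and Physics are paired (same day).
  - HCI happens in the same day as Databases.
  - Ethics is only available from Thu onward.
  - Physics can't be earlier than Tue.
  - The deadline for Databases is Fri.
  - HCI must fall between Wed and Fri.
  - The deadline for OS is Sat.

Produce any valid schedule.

HCI in Wed, Databases in Wed, Physics in Thu, Ethics in Thu, OS in Mon

Checking: HCI = Databases = Wed; Ethics = Physics = Thu; Ethics=Thu in [Thu,Sun]; Databases=Wed in [Mon,Fri]; HCI=Wed in [Wed,Fri]; Physics=Thu in [Tue,Sun]; OS=Mon in [Mon,Sat].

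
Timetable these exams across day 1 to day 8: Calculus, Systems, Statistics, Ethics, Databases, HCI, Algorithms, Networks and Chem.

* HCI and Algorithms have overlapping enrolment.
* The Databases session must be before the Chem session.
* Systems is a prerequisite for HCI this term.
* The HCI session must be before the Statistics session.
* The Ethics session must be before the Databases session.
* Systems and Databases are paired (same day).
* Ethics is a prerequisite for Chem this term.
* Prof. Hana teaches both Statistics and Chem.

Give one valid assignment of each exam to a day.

Systems -> day 2, Networks -> day 1, HCI -> day 3, Databases -> day 2, Algorithms -> day 1, Calculus -> day 1, Statistics -> day 4, Ethics -> day 1, Chem -> day 3

Checking: HCI(day 3) before Statistics(day 4); Ethics(day 1) before Chem(day 3); Systems(day 2) before HCI(day 3); Databases(day 2) before Chem(day 3); Ethics(day 1) before Databases(day 2); HCI(day 3) != Algorithms(day 1); Statistics(day 4) != Chem(day 3); Systems = Databases = day 2.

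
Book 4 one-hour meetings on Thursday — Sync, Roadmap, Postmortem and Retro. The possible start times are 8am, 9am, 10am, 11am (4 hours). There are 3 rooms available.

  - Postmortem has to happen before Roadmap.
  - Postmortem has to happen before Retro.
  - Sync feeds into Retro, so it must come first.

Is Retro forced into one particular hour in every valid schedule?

No

Retro can be 9am (e.g. Sync -> 8am; Postmortem -> 8am; Retro -> 9am; Roadmap -> 9am) or 10am (e.g. Roadmap in 9am, Retro in 10am, Postmortem in 8am, Sync in 8am).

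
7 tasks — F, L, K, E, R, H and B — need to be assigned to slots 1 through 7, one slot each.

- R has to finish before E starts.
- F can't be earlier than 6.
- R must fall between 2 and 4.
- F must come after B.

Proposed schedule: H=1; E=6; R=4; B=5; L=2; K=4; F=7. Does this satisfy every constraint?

Yes, all constraints hold

R has to finish before E starts — holds.
F can't be earlier than 6 — holds.
F must come after B — holds.
R must fall between 2 and 4 — holds.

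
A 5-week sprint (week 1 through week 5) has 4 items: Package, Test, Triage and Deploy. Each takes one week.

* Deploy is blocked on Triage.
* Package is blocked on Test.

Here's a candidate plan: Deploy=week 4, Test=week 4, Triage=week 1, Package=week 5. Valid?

Yes, all constraints hold

Deploy is blocked on Triage — holds.
Package is blocked on Test — holds.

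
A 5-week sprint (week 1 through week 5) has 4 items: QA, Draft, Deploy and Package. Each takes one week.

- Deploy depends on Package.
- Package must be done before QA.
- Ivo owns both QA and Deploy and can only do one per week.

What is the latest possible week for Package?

Downstream work caps Package at week 4.
Package at week 3 is achievable: Draft in week 1, QA in week 4, Package in week 3, Deploy in week 5.
Nothing later works — the conflict constraints rule out every week after week 3.

week 3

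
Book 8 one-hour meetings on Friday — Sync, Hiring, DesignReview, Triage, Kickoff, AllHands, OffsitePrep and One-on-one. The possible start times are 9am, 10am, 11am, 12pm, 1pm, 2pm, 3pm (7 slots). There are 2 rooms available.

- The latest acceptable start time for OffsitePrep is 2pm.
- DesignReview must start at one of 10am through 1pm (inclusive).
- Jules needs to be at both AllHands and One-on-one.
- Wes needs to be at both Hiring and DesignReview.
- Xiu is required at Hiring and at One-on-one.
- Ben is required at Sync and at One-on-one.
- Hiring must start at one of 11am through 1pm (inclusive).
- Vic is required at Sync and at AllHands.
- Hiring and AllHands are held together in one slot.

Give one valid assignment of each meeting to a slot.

DesignReview in 10am, OffsitePrep in 9am, Triage in 10am, Sync in 9am, Kickoff in 12pm, One-on-one in 12pm, AllHands in 11am, Hiring in 11am

Checking: Sync(9am) != One-on-one(12pm); Sync(9am) != AllHands(11am); Hiring(11am) != DesignReview(10am); AllHands(11am) != One-on-one(12pm); Hiring(11am) != One-on-one(12pm); Hiring = AllHands = 11am; DesignReview=10am in [10am,1pm]; Hiring=11am in [11am,1pm]; OffsitePrep=9am in [9am,2pm]; max 2 per slot (cap 2).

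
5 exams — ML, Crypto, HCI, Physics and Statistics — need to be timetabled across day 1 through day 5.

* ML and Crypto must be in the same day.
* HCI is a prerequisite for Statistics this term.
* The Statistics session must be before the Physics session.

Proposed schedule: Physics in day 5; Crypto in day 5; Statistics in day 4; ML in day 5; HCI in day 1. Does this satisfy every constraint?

Yes, all constraints hold

The Statistics session must be before the Physics session — holds.
ML and Crypto must be in the same day — holds.
HCI is a prerequisite for Statistics this term — holds.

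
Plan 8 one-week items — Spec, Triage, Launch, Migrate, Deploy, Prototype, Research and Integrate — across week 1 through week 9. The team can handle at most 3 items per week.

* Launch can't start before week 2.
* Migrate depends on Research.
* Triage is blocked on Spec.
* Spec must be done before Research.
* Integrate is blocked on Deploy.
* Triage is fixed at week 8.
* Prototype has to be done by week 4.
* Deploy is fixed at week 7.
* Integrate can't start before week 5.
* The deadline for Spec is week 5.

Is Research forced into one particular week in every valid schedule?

No

Research can be week 2 (e.g. Prototype in week 1, Deploy in week 7, Integrate in week 8, Spec in week 1, Research in week 2, Launch in week 2, Triage in week 8, Migrate in week 3) or week 3 (e.g. Integrate=week 8; Triage=week 8; Prototype=week 1; Migrate=week 4; Launch=week 2; Research=week 3; Deploy=week 7; Spec=week 1).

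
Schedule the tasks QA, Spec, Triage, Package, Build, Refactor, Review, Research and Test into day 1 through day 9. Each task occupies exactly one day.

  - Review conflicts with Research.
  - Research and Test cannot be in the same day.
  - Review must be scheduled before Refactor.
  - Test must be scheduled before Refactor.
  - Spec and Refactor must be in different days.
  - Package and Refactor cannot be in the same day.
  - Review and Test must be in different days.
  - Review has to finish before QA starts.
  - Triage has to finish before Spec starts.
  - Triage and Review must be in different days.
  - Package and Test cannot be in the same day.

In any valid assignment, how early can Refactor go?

day 3

Precedence pushes Refactor to at least day 2.
Refactor at day 3 is achievable: Build -> day 1, Triage -> day 2, Spec -> day 4, Review -> day 1, Refactor -> day 3, Test -> day 2, Package -> day 1, QA -> day 2, Research -> day 3.
Nothing earlier works — the conflict constraints rule out every day before day 3.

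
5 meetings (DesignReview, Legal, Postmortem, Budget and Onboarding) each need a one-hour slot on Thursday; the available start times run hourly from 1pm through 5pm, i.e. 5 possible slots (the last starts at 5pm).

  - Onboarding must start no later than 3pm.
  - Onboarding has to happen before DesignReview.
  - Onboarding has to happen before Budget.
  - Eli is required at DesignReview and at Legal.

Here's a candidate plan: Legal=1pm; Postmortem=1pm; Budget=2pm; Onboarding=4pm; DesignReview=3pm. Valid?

Onboarding has to happen before DesignReview — violated.
Onboarding has to happen before Budget — violated.
Eli is required at DesignReview and at Legal — holds.
Onboarding must start no later than 3pm — violated.

Invalid. Onboarding must start no later than 3pm.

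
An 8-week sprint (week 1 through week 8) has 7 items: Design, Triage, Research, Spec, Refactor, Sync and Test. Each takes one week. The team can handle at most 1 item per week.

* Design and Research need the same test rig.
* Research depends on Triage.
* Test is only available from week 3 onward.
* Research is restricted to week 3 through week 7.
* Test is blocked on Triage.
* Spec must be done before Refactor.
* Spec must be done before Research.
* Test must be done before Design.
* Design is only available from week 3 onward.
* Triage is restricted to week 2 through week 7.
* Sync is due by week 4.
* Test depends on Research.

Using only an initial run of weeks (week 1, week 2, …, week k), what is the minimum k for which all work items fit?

7 weeks

The precedence chain requires at least 4 distinct weeks.
With at most 1 per week and 7 work items, at least 7 weeks are needed.
Propagating the time windows through the other constraints, Design can't land before week 5, so the schedule must run through at least week 5.
7 works (last occupied week: week 7): for example Triage -> week 2; Spec -> week 3; Refactor -> week 7; Test -> week 5; Sync -> week 1; Research -> week 4; Design -> week 6.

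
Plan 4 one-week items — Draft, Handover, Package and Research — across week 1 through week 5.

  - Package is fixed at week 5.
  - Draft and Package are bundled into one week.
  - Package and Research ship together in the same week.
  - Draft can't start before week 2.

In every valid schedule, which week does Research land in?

week 5

Research must be in the same week as Package, which can't be before week 5, so Research is at least week 5.
So Research is pinned to week 5.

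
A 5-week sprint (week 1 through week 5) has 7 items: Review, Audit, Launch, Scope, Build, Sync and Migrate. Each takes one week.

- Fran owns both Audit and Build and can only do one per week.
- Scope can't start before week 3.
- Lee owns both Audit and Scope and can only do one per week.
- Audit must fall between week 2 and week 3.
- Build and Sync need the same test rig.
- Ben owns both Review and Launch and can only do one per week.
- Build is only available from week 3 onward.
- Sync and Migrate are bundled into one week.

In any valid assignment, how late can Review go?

Review at week 5 is achievable: Launch -> week 1, Migrate -> week 1, Build -> week 3, Review -> week 5, Audit -> week 2, Scope -> week 3, Sync -> week 1.

week 5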